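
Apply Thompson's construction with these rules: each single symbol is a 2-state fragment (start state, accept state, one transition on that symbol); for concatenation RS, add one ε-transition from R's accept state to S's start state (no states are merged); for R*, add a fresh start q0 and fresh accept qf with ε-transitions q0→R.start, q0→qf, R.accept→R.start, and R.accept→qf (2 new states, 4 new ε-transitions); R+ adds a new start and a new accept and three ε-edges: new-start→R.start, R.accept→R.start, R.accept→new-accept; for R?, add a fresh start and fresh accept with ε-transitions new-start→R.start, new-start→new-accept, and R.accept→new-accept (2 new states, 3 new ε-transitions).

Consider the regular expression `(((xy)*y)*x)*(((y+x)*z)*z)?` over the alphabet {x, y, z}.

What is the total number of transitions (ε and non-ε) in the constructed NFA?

41

By structural recursion:
Each of the 8 symbol leaves contributes 1 transition (1 symbol, 0 ε).
  xy : 3 transitions (2 symbol, 1 ε)
  (xy)* : 7 transitions (2 symbol, 5 ε)
  (xy)*y : 9 transitions (3 symbol, 6 ε)
  ((xy)*y)* : 13 transitions (3 symbol, 10 ε)
  ((xy)*y)*x : 15 transitions (4 symbol, 11 ε)
  (((xy)*y)*x)* : 19 transitions (4 symbol, 15 ε)
  y+ : 4 transitions (1 symbol, 3 ε)
  y+x : 6 transitions (2 symbol, 4 ε)
  (y+x)* : 10 transitions (2 symbol, 8 ε)
  (y+x)*z : 12 transitions (3 symbol, 9 ε)
  ((y+x)*z)* : 16 transitions (3 symbol, 13 ε)
  ((y+x)*z)*z : 18 transitions (4 symbol, 14 ε)
  (((y+x)*z)*z)? : 21 transitions (4 symbol, 17 ε)
  (((xy)*y)*x)*(((y+x)*z)*z)? : 41 transitions (8 symbol, 33 ε)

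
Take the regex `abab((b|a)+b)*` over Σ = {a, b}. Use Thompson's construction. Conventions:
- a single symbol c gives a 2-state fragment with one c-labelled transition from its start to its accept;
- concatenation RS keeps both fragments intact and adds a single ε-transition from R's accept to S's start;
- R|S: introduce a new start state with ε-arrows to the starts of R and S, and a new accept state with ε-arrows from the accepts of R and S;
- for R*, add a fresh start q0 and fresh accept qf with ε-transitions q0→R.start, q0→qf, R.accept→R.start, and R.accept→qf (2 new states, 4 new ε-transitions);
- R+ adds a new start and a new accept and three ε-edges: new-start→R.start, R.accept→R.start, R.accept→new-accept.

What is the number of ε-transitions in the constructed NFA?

Recursing over subexpressions:
Each of the 7 symbol leaves contributes 0 ε-transitions.
  b|a — 4 ε-transitions
  (b|a)+ — 7 ε-transitions
  (b|a)+b — 8 ε-transitions
  ((b|a)+b)* — 12 ε-transitions
  abab((b|a)+b)* — 16 ε-transitions

16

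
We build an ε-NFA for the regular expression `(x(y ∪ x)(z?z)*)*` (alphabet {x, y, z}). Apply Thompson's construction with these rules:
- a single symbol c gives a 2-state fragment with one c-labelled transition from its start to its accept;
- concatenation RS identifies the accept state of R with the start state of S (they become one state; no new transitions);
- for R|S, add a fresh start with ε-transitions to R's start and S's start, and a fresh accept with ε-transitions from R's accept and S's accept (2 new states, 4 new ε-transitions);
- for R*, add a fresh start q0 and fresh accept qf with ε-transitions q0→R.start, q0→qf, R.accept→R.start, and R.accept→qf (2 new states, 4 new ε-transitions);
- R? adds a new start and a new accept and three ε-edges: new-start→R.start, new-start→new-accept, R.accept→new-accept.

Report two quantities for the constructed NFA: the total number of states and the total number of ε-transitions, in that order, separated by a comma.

15, 15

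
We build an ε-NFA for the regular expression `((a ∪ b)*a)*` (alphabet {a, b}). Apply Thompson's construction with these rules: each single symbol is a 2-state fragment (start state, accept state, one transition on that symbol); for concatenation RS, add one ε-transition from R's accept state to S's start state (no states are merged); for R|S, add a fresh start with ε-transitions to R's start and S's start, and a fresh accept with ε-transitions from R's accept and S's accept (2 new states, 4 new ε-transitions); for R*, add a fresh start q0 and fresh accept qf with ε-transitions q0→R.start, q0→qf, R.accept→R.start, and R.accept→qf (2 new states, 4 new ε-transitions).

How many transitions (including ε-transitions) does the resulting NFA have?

16

By structural recursion:
Each of the 3 symbol leaves contributes 1 transition (1 symbol, 0 ε).
  a ∪ b → 6 transitions (2 symbol, 4 ε)
  (a ∪ b)* → 10 transitions (2 symbol, 8 ε)
  (a ∪ b)*a → 12 transitions (3 symbol, 9 ε)
  ((a ∪ b)*a)* → 16 transitions (3 symbol, 13 ε)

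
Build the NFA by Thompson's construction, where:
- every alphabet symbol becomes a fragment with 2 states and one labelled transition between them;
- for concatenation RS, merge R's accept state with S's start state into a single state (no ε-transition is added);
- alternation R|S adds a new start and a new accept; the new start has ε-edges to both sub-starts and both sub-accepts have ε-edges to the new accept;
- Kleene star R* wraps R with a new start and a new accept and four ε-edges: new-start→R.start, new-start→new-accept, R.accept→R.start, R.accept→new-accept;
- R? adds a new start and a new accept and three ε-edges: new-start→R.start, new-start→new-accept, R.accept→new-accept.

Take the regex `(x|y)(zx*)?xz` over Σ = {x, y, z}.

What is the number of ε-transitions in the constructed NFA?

11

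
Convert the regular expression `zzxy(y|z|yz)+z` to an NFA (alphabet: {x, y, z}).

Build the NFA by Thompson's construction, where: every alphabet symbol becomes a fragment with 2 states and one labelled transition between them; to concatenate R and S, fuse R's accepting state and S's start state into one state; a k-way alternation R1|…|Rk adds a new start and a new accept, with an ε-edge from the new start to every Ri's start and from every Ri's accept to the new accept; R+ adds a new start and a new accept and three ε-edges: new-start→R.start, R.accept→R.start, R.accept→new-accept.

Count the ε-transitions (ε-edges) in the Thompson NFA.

9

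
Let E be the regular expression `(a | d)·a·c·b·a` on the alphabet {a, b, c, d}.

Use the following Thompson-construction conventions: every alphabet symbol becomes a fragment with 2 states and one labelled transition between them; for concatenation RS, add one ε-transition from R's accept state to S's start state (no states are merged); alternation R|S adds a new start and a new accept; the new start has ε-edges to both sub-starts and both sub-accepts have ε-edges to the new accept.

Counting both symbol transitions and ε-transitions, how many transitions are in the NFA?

Per subexpression:
Each of the 6 symbol leaves contributes 1 transition (1 symbol, 0 ε).
  a | d — 6 transitions (2 symbol, 4 ε)
  (a | d)·a·c·b·a — 14 transitions (6 symbol, 8 ε)

14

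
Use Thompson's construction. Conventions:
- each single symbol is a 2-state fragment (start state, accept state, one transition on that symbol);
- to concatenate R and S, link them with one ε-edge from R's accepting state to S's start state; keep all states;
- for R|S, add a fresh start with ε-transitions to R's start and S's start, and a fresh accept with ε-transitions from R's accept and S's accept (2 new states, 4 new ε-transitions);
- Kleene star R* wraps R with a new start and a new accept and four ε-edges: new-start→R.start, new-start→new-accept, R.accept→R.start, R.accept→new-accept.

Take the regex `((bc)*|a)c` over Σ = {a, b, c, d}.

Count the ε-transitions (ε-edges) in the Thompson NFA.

10

Recursing over subexpressions:
Each of the 4 symbol leaves contributes 0 ε-transitions.
  bc → 1 ε-transition
  (bc)* → 5 ε-transitions
  (bc)*|a → 9 ε-transitions
  ((bc)*|a)c → 10 ε-transitions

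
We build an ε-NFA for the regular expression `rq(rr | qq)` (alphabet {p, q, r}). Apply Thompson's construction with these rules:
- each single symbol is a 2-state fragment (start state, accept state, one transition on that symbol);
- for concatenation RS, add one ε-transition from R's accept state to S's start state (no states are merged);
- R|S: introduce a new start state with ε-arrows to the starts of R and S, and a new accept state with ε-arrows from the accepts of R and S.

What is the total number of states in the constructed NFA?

Bottom-up over the parse tree:
Each of the 6 symbol leaves contributes a 2-state fragment.
  rr → 4 states
  qq → 4 states
  rr | qq → 10 states
  rq(rr | qq) → 14 states

14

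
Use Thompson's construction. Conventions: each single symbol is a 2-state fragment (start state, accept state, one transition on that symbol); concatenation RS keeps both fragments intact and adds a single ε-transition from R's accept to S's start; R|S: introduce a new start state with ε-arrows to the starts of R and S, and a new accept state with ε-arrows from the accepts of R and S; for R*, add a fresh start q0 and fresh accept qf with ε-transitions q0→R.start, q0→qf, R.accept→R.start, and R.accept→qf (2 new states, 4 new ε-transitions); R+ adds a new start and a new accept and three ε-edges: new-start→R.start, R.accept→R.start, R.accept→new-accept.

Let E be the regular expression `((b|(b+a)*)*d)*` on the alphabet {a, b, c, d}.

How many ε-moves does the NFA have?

Recursing over subexpressions:
Each of the 4 symbol leaves contributes 0 ε-transitions.
  b+ = 3 ε-transitions
  b+a = 4 ε-transitions
  (b+a)* = 8 ε-transitions
  b|(b+a)* = 12 ε-transitions
  (b|(b+a)*)* = 16 ε-transitions
  (b|(b+a)*)*d = 17 ε-transitions
  ((b|(b+a)*)*d)* = 21 ε-transitions

21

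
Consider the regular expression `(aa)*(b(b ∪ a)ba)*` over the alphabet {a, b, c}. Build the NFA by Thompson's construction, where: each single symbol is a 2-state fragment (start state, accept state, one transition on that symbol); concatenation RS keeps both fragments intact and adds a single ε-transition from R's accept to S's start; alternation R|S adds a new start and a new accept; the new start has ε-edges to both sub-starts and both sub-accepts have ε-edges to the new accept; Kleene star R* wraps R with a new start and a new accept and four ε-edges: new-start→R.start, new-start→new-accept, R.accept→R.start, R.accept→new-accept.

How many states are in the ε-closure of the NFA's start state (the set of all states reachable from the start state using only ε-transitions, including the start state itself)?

Let C(F) = |ε-closure(F.start)| within fragment F, and note whether F accepts ε. Symbol fragments have C = 1 and do not accept ε. Then:
  aa — same as the first factor's closure: |closure| = 1
  (aa)* — the star's fresh start ε-reaches both the body's start and the fresh accept: |closure| = 2 + 1 = 3
  b ∪ a — new start ε-reaches every alternative's start; none of them accept ε, so the new accept is not reached: |closure| = 1 + 1 + 1 = 3
  b(b ∪ a)ba — |closure| equals the left operand's closure size = 1 (its accept is not ε-reachable, so the closure stops there)
  (b(b ∪ a)ba)* — new start has ε-edges to the inner start and to the new accept, so |closure| = 2 + 1 = 3
  (aa)*(b(b ∪ a)ba)* — the left operand accepts ε, so the closure extends into the next operand (via the concat ε-link); |closure| = 3 + 3 = 6

6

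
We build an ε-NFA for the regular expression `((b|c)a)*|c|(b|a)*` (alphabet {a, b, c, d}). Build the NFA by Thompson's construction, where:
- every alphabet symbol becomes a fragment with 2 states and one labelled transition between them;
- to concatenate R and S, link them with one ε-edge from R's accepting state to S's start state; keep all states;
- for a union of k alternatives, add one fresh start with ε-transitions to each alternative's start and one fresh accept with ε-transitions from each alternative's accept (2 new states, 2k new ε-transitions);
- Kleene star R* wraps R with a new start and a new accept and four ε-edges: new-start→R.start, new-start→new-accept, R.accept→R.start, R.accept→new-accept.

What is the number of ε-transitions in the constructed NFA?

Bottom-up over the parse tree:
Each of the 6 symbol leaves contributes 0 ε-transitions.
  b|c — 4 ε-transitions
  (b|c)a — 5 ε-transitions
  ((b|c)a)* — 9 ε-transitions
  b|a — 4 ε-transitions
  (b|a)* — 8 ε-transitions
  ((b|c)a)*|c|(b|a)* — 23 ε-transitions

23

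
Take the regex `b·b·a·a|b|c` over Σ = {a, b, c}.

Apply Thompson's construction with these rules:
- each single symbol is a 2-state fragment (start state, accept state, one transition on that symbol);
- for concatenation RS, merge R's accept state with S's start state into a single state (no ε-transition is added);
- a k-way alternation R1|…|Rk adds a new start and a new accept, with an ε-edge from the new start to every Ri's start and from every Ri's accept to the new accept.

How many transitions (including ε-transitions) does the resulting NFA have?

12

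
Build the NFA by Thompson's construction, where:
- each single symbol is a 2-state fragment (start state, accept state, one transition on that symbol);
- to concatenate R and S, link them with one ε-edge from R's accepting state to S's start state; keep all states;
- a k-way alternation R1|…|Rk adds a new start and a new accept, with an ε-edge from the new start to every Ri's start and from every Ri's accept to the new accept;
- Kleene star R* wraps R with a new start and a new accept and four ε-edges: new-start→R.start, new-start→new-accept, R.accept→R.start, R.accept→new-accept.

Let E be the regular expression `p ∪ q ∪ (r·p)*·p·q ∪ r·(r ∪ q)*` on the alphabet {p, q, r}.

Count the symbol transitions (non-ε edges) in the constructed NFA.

9

By structural recursion:
Each of the 9 symbol leaves contributes exactly 1 symbol transition.
  r·p → 2 symbol transitions
  (r·p)* → 2 symbol transitions
  (r·p)*·p·q → 4 symbol transitions
  r ∪ q → 2 symbol transitions
  (r ∪ q)* → 2 symbol transitions
  r·(r ∪ q)* → 3 symbol transitions
  p ∪ q ∪ (r·p)*·p·q ∪ r·(r ∪ q)* → 9 symbol transitions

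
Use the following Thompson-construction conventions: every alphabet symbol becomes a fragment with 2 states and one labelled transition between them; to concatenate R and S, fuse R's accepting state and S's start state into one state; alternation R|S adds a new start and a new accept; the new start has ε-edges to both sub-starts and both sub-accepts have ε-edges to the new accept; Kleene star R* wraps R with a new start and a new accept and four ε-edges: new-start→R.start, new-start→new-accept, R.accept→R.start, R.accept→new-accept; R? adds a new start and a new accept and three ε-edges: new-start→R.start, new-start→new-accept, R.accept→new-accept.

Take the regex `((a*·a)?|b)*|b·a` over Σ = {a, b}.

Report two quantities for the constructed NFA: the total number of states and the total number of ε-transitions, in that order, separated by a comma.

18, 19

Recursing over subexpressions:
Each of the 5 symbol leaves contributes 2 states and 0 ε-transitions.
  a* — 4 states, 4 ε-transitions
  a*·a — 5 states, 4 ε-transitions
  (a*·a)? — 7 states, 7 ε-transitions
  (a*·a)?|b — 11 states, 11 ε-transitions
  ((a*·a)?|b)* — 13 states, 15 ε-transitions
  b·a — 3 states, 0 ε-transitions
  ((a*·a)?|b)*|b·a — 18 states, 19 ε-transitions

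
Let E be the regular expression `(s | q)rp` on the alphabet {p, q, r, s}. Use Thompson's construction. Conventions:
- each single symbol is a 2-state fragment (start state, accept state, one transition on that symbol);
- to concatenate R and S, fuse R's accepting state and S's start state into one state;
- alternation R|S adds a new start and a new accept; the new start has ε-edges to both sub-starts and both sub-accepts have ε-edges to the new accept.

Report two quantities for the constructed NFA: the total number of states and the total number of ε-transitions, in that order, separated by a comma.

8, 4

Per subexpression:
Each of the 4 symbol leaves contributes 2 states and 0 ε-transitions.
  s | q — 6 states, 4 ε-transitions
  (s | q)rp — 8 states, 4 ε-transitions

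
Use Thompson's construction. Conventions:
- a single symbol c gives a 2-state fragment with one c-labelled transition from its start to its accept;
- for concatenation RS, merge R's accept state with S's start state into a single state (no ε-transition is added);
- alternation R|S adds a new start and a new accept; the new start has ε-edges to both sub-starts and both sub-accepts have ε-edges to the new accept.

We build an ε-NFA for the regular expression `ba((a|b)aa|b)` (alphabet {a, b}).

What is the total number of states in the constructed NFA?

14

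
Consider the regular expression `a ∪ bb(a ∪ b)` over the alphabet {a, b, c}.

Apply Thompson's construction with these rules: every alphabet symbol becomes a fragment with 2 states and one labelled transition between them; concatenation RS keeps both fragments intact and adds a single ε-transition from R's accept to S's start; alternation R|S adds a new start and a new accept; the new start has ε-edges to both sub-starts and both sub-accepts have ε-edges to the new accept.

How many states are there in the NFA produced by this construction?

14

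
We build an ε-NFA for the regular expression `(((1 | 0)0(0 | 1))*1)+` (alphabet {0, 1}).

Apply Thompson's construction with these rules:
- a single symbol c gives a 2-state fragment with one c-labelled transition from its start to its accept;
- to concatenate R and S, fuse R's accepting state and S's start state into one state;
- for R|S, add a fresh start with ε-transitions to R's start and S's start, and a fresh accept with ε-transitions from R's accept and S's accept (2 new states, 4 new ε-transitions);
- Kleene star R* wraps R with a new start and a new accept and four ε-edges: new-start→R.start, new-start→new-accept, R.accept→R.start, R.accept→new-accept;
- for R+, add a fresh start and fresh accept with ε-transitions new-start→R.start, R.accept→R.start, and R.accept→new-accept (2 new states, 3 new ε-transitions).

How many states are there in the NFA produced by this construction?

17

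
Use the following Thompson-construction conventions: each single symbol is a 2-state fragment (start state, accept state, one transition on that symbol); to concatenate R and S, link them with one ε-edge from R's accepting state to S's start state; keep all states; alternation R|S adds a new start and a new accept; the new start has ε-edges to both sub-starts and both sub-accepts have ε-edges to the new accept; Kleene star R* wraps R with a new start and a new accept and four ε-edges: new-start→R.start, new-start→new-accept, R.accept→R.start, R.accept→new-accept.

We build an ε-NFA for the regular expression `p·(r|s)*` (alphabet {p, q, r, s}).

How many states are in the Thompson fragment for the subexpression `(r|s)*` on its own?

Fragment for `(r|s)*`:
Each of the 2 symbol leaves contributes a 2-state fragment.
  r|s — 6 states
  (r|s)* — 8 states

8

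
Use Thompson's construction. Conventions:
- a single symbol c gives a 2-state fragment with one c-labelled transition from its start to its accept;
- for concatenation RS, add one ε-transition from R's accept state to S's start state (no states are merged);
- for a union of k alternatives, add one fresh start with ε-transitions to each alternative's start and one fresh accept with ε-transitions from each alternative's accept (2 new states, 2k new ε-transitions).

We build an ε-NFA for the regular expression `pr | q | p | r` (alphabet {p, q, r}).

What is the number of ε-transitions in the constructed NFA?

9

Recursing over subexpressions:
Each of the 5 symbol leaves contributes 0 ε-transitions.
  pr = 1 ε-transition
  pr | q | p | r = 9 ε-transitions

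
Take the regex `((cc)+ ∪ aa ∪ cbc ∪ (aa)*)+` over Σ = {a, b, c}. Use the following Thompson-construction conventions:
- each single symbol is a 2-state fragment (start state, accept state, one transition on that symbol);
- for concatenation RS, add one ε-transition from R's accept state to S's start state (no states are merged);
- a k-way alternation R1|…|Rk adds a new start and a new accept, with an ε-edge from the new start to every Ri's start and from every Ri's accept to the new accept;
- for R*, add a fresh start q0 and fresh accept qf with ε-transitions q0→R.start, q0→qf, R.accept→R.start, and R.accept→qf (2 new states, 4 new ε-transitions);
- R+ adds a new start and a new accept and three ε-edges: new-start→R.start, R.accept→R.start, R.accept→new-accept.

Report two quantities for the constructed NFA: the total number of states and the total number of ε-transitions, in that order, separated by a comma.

26, 23

Bottom-up over the parse tree:
Each of the 9 symbol leaves contributes 2 states and 0 ε-transitions.
  cc — 4 states, 1 ε-transition
  (cc)+ — 6 states, 4 ε-transitions
  aa — 4 states, 1 ε-transition
  cbc — 6 states, 2 ε-transitions
  aa — 4 states, 1 ε-transition
  (aa)* — 6 states, 5 ε-transitions
  (cc)+ ∪ aa ∪ cbc ∪ (aa)* — 24 states, 20 ε-transitions
  ((cc)+ ∪ aa ∪ cbc ∪ (aa)*)+ — 26 states, 23 ε-transitions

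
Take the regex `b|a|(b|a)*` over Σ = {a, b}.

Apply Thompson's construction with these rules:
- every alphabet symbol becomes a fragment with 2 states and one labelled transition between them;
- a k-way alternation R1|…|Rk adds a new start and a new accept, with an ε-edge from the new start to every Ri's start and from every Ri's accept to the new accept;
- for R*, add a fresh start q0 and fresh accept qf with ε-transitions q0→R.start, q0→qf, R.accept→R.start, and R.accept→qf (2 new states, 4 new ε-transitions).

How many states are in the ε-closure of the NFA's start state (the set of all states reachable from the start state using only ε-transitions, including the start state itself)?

9

Let C(F) = |ε-closure(F.start)| within fragment F, and note whether F accepts ε. Symbol fragments have C = 1 and do not accept ε. Then:
  b|a : new start ε-reaches every alternative's start; none of them accept ε, so the new accept is not reached: |closure| = 1 + 1 + 1 = 3
  (b|a)* : new start has ε-edges to the inner start and to the new accept, so |closure| = 2 + 3 = 5
  b|a|(b|a)* : new start ε-reaches every alternative's start; at least one alternative accepts ε, so the union's new accept is reached too: |closure| = 1 + 1 + 1 + 5 + 1 = 9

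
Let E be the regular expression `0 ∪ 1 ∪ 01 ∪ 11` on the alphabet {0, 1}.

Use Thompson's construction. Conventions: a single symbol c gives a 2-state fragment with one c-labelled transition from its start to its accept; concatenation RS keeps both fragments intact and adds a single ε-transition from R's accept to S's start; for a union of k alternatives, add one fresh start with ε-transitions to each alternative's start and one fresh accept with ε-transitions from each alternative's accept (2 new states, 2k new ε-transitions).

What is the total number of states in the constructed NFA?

14

Bottom-up over the parse tree:
Each of the 6 symbol leaves contributes a 2-state fragment.
  01 — 4 states
  11 — 4 states
  0 ∪ 1 ∪ 01 ∪ 11 — 14 states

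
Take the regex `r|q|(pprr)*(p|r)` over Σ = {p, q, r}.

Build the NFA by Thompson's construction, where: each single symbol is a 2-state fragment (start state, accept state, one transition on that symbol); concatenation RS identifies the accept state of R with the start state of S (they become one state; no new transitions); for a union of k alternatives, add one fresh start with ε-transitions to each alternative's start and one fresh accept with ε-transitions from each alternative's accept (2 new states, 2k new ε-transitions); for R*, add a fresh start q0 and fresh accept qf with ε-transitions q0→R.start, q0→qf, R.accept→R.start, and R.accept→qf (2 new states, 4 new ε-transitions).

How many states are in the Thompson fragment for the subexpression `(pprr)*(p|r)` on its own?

Fragment for `(pprr)*(p|r)`:
Each of the 6 symbol leaves contributes a 2-state fragment.
  pprr : 5 states
  (pprr)* : 7 states
  p|r : 6 states
  (pprr)*(p|r) : 12 states

12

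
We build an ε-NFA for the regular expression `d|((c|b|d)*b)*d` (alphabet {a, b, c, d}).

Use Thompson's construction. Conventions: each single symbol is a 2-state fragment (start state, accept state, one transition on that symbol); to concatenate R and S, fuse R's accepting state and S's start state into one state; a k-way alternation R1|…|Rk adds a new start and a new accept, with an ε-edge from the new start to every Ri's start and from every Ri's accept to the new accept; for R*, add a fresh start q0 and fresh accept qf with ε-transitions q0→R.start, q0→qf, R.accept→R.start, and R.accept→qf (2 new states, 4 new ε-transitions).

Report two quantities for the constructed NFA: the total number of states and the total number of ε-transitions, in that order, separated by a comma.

Bottom-up over the parse tree:
Each of the 6 symbol leaves contributes 2 states and 0 ε-transitions.
  c|b|d : 8 states, 6 ε-transitions
  (c|b|d)* : 10 states, 10 ε-transitions
  (c|b|d)*b : 11 states, 10 ε-transitions
  ((c|b|d)*b)* : 13 states, 14 ε-transitions
  ((c|b|d)*b)*d : 14 states, 14 ε-transitions
  d|((c|b|d)*b)*d : 18 states, 18 ε-transitions

18, 18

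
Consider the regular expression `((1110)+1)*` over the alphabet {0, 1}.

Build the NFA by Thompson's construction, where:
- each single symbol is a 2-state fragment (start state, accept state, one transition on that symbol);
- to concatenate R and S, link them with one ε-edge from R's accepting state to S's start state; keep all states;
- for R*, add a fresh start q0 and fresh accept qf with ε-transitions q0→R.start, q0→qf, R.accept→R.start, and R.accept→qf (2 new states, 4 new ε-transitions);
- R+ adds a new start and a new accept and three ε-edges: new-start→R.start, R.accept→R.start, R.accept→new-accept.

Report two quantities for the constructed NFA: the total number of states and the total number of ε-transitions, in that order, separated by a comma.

Recursing over subexpressions:
Each of the 5 symbol leaves contributes 2 states and 0 ε-transitions.
  1110 → 8 states, 3 ε-transitions
  (1110)+ → 10 states, 6 ε-transitions
  (1110)+1 → 12 states, 7 ε-transitions
  ((1110)+1)* → 14 states, 11 ε-transitions

14, 11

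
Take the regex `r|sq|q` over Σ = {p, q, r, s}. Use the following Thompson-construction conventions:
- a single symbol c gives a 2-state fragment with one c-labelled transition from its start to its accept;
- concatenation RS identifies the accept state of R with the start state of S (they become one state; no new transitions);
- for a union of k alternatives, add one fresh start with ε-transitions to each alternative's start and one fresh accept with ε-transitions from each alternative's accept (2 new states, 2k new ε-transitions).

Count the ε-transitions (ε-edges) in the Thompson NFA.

6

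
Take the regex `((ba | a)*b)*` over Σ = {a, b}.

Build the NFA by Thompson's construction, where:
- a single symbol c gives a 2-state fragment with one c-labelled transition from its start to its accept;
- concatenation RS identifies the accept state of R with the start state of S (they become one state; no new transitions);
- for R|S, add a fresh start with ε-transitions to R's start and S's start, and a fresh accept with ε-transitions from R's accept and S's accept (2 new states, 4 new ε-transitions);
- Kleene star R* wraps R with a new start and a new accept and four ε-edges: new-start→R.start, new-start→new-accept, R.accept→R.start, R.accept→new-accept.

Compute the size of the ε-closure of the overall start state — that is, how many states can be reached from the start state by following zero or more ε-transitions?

Work bottom-up. For each fragment F, track |ε-closure(F.start)| and whether F's accept lies in that closure (i.e. whether F accepts ε). A single-symbol fragment has closure size 1 and does not accept ε.
  ba — |ε-closure| equals the left operand's closure size = 1 (its accept is not ε-reachable, so the closure stops there)
  ba | a — |ε-closure| = 1 + 1 + 1 = 3 (the new accept is not ε-reachable since no branch accepts ε)
  (ba | a)* — the star's fresh start ε-reaches both the body's start and the fresh accept: |ε-closure| = 2 + 3 = 5
  (ba | a)*b — |ε-closure| = 5 + (1−1) = 5 (closure spills across the concat boundary because the left factor accepts ε)
  ((ba | a)*b)* — new start has ε-edges to the inner start and to the new accept, so |ε-closure| = 2 + 5 = 7

7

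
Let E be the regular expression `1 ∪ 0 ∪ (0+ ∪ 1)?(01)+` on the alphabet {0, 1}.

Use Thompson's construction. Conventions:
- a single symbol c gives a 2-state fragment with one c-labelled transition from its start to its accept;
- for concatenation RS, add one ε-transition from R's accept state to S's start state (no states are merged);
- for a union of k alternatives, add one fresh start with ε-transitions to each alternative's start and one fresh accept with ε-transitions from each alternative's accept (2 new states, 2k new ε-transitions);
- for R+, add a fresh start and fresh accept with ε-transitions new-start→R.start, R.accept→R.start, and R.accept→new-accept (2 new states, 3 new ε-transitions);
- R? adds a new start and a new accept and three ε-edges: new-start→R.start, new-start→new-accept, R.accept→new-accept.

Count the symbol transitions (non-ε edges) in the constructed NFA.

6

Per subexpression:
Each of the 6 symbol leaves contributes exactly 1 symbol transition.
  0+ → 1 symbol transition
  0+ ∪ 1 → 2 symbol transitions
  (0+ ∪ 1)? → 2 symbol transitions
  01 → 2 symbol transitions
  (01)+ → 2 symbol transitions
  (0+ ∪ 1)?(01)+ → 4 symbol transitions
  1 ∪ 0 ∪ (0+ ∪ 1)?(01)+ → 6 symbol transitions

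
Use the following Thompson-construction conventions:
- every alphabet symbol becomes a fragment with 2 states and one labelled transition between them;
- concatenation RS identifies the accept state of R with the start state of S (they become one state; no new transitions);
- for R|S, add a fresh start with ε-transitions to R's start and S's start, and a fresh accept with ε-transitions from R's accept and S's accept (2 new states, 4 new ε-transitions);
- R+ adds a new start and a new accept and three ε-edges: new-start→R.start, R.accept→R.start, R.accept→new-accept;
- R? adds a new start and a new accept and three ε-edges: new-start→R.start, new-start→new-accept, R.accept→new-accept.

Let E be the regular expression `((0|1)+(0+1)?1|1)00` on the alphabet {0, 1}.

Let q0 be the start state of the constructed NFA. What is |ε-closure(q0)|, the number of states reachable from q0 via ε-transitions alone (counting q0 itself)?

6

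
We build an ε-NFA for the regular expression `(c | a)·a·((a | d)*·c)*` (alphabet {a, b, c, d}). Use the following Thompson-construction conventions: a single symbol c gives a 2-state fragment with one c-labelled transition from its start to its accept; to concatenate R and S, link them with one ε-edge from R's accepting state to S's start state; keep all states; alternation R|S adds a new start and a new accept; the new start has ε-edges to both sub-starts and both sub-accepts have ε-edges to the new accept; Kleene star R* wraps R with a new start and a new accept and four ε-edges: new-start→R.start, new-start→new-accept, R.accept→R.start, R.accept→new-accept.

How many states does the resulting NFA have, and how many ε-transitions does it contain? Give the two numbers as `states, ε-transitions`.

20, 19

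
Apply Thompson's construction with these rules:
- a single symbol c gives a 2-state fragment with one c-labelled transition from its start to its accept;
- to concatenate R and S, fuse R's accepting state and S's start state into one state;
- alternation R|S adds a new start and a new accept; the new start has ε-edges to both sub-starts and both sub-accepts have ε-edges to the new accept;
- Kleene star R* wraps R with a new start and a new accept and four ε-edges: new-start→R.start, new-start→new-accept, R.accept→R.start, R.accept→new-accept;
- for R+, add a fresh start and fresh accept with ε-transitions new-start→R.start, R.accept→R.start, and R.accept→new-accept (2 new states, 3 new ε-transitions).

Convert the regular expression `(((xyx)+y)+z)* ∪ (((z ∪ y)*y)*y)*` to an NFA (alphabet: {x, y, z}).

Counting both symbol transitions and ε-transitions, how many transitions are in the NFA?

39

By structural recursion:
Each of the 9 symbol leaves contributes 1 transition (1 symbol, 0 ε).
  xyx — 3 transitions (3 symbol, 0 ε)
  (xyx)+ — 6 transitions (3 symbol, 3 ε)
  (xyx)+y — 7 transitions (4 symbol, 3 ε)
  ((xyx)+y)+ — 10 transitions (4 symbol, 6 ε)
  ((xyx)+y)+z — 11 transitions (5 symbol, 6 ε)
  (((xyx)+y)+z)* — 15 transitions (5 symbol, 10 ε)
  z ∪ y — 6 transitions (2 symbol, 4 ε)
  (z ∪ y)* — 10 transitions (2 symbol, 8 ε)
  (z ∪ y)*y — 11 transitions (3 symbol, 8 ε)
  ((z ∪ y)*y)* — 15 transitions (3 symbol, 12 ε)
  ((z ∪ y)*y)*y — 16 transitions (4 symbol, 12 ε)
  (((z ∪ y)*y)*y)* — 20 transitions (4 symbol, 16 ε)
  (((xyx)+y)+z)* ∪ (((z ∪ y)*y)*y)* — 39 transitions (9 symbol, 30 ε)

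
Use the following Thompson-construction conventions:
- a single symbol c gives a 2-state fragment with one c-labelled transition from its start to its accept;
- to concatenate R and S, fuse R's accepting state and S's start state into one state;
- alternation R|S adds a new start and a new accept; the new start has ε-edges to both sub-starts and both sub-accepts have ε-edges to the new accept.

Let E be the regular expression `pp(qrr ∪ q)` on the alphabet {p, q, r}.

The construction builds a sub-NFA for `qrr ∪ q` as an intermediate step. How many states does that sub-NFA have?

8

Fragment for `qrr ∪ q`:
Each of the 4 symbol leaves contributes a 2-state fragment.
  qrr — 4 states
  qrr ∪ q — 8 states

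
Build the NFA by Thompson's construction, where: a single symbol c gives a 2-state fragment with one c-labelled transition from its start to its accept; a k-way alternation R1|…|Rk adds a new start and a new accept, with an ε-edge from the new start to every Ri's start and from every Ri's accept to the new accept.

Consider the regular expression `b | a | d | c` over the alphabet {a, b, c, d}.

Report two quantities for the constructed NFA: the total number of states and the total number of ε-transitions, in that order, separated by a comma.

10, 8

Bottom-up over the parse tree:
Each of the 4 symbol leaves contributes 2 states and 0 ε-transitions.
  b | a | d | c = 10 states, 8 ε-transitions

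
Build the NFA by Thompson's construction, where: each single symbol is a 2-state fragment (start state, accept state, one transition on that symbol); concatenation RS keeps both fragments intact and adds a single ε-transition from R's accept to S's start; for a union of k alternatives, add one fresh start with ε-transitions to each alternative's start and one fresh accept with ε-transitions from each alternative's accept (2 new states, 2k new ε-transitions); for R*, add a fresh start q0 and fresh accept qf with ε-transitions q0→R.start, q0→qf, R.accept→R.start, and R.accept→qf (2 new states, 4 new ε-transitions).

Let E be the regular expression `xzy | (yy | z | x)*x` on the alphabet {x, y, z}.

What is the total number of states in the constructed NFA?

Bottom-up over the parse tree:
Each of the 8 symbol leaves contributes a 2-state fragment.
  xzy = 6 states
  yy = 4 states
  yy | z | x = 10 states
  (yy | z | x)* = 12 states
  (yy | z | x)*x = 14 states
  xzy | (yy | z | x)*x = 22 states

22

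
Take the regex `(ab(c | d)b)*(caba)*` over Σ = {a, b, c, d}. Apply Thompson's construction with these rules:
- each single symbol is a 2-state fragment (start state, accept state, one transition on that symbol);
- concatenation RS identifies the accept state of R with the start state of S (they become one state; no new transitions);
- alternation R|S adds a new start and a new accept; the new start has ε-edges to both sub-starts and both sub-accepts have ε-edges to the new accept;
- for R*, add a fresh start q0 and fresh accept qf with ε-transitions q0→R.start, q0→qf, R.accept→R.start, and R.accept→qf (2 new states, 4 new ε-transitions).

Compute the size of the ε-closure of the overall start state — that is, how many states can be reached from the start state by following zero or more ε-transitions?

5

Let C(F) = |ε-closure(F.start)| within fragment F, and note whether F accepts ε. Symbol fragments have C = 1 and do not accept ε. Then:
  c | d → new start ε-reaches every alternative's start; none of them accept ε, so the new accept is not reached: |ε-closure| = 1 + 1 + 1 = 3
  ab(c | d)b → |ε-closure| equals the left operand's closure size = 1 (its accept is not ε-reachable, so the closure stops there)
  (ab(c | d)b)* → |ε-closure| = 1 (new start) + 1 (body) + 1 (new accept) = 3
  caba → |ε-closure| equals the left operand's closure size = 1 (its accept is not ε-reachable, so the closure stops there)
  (caba)* → new start has ε-edges to the inner start and to the new accept, so |ε-closure| = 2 + 1 = 3
  (ab(c | d)b)*(caba)* → |ε-closure| = 3 + (3−1) = 5 (closure spills across the concat boundary because the left factor accepts ε)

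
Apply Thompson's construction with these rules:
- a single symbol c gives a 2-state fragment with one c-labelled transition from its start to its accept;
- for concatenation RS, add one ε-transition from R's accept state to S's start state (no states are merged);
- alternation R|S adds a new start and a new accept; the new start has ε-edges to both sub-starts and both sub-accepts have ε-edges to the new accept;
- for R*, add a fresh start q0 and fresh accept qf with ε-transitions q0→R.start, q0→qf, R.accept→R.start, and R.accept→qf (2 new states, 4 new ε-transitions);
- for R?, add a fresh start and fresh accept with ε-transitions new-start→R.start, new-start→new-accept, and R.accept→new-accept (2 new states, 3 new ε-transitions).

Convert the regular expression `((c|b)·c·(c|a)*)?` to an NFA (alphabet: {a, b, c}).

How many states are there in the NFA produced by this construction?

18

Recursing over subexpressions:
Each of the 5 symbol leaves contributes a 2-state fragment.
  c|b : 6 states
  c|a : 6 states
  (c|a)* : 8 states
  (c|b)·c·(c|a)* : 16 states
  ((c|b)·c·(c|a)*)? : 18 states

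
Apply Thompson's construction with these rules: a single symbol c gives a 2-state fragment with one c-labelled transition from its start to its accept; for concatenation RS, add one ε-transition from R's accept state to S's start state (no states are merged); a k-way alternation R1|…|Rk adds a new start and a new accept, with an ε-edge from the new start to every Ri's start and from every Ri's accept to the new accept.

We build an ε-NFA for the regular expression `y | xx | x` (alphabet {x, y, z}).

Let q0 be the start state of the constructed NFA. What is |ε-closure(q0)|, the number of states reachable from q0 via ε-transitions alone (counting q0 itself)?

4

Work bottom-up. For each fragment F, track |ε-closure(F.start)| and whether F's accept lies in that closure (i.e. whether F accepts ε). A single-symbol fragment has closure size 1 and does not accept ε.
  xx : |ε-closure| equals the left operand's closure size = 1 (its accept is not ε-reachable, so the closure stops there)
  y | xx | x : new start ε-reaches every alternative's start; none of them accept ε, so the new accept is not reached: |ε-closure| = 1 + 1 + 1 + 1 = 4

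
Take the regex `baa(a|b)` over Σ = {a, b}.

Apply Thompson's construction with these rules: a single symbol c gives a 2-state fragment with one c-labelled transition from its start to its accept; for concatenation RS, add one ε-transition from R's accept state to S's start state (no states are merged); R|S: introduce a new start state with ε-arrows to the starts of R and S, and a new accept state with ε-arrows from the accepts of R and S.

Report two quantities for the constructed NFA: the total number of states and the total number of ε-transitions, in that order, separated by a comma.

12, 7

Building bottom-up:
Each of the 5 symbol leaves contributes 2 states and 0 ε-transitions.
  a|b → 6 states, 4 ε-transitions
  baa(a|b) → 12 states, 7 ε-transitions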